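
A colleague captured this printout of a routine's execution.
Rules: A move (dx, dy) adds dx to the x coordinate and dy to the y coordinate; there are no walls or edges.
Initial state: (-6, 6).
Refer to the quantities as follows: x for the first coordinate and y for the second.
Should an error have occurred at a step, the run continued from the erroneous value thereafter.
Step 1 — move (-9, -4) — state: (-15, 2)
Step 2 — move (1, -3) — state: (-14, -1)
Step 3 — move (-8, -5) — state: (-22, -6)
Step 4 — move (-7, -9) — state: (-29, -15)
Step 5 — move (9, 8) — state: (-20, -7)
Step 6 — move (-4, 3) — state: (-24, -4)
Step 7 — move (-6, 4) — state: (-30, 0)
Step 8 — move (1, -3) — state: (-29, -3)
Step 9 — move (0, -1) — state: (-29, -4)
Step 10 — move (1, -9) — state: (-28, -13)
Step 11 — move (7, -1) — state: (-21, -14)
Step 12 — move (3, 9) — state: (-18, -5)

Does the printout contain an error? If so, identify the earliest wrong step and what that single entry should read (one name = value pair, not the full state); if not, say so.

no error

step 1: x = -6 + (-9) = -15, y = 6 + (-4) = 2 -> consistent with the printout
step 2: x = -15 + (1) = -14, y = 2 + (-3) = -1 -> exactly as logged
step 3: x = -14 + (-8) = -22, y = -1 + (-5) = -6 -> exactly as logged
step 4: x = -22 + (-7) = -29, y = -6 + (-9) = -15 -> same as recorded
step 5: x = -29 + (9) = -20, y = -15 + (8) = -7 -> checks out
step 6: x = -20 + (-4) = -24, y = -7 + (3) = -4 -> agrees with the printout
step 7: x = -24 + (-6) = -30, y = -4 + (4) = 0 -> in agreement
step 8: x = -30 + (1) = -29, y = 0 + (-3) = -3 -> in agreement
step 9: x = -29 + (0) = -29, y = -3 + (-1) = -4 -> verified
step 10: x = -29 + (1) = -28, y = -4 + (-9) = -13 -> same as recorded
step 11: x = -28 + (7) = -21, y = -13 + (-1) = -14 -> checks out
step 12: x = -21 + (3) = -18, y = -14 + (9) = -5 -> verified
All steps check out; nothing to correct.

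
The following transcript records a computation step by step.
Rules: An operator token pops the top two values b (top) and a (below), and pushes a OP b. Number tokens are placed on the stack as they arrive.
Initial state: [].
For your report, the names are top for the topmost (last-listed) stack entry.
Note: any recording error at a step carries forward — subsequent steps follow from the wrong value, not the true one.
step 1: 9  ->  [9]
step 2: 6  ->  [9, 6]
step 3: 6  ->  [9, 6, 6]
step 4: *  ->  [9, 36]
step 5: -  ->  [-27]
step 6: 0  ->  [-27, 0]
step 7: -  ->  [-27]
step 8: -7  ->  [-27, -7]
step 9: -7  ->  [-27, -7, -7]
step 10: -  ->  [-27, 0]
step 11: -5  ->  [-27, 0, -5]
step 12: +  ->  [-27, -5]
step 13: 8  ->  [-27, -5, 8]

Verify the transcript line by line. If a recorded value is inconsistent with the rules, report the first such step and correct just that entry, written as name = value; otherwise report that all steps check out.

no error

Recomputing the run from the initial state:
step 1: [9]
step 2: [9, 6]
step 3: [9, 6, 6]
step 4: [9, 36]
step 5: [-27]
step 6: [-27, 0]
step 7: [-27]
step 8: [-27, -7]
step 9: [-27, -7, -7]
step 10: [-27, 0]
step 11: [-27, 0, -5]
step 12: [-27, -5]
step 13: [-27, -5, 8]
This matches the transcript at every step.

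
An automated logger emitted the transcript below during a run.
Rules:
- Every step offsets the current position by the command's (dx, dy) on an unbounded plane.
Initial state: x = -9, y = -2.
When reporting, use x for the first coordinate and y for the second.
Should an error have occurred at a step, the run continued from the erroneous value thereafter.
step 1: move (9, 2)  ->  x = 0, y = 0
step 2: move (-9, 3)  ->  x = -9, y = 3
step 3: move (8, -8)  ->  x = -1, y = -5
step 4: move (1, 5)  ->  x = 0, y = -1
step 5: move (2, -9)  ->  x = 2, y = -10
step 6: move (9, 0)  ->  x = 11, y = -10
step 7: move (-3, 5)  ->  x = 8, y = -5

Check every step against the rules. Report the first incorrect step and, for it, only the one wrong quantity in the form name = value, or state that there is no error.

step 4, y = 0

Recomputing the run from the initial state:
step 1: x = 0, y = 0
step 2: x = -9, y = 3
step 3: x = -1, y = -5
step 4: x = 0, y = 0
step 5: x = 2, y = -9
step 6: x = 11, y = -9
step 7: x = 8, y = -4
The first disagreement with the transcript is at step 4, where the value should be y = 0.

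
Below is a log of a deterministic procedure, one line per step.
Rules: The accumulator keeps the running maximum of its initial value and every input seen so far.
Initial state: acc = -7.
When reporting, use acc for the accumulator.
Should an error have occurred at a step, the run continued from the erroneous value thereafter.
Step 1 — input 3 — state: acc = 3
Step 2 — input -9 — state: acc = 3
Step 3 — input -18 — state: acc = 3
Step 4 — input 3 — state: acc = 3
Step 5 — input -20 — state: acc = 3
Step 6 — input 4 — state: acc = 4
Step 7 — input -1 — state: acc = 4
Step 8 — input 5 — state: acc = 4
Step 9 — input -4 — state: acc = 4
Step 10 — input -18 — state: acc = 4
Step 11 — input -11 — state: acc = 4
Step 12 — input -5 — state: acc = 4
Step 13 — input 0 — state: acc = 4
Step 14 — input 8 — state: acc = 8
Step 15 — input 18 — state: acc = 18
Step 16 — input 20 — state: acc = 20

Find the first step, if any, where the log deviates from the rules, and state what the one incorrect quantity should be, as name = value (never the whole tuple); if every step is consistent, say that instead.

step 8, acc = 5

Recomputing the run from the initial state:
step 1: acc = 3
step 2: acc = 3
step 3: acc = 3
step 4: acc = 3
step 5: acc = 3
step 6: acc = 4
step 7: acc = 4
step 8: acc = 5
step 9: acc = 5
step 10: acc = 5
step 11: acc = 5
step 12: acc = 5
step 13: acc = 5
step 14: acc = 8
step 15: acc = 18
step 16: acc = 20
The first disagreement with the log is at step 8, where the value should be acc = 5.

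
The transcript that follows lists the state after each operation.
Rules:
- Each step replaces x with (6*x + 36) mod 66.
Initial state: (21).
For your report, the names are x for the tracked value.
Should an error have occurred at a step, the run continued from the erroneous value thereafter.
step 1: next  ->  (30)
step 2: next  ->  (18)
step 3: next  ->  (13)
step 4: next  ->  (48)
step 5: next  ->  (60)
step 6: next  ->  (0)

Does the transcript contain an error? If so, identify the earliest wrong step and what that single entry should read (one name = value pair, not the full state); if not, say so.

1. x = (6*21 + 36) mod 66 = 30 (no discrepancy)
2. x = (6*30 + 36) mod 66 = 18 (confirmed correct)
3. x = (6*18 + 36) mod 66 = 12 (this is not what the transcript shows)
So the first discrepancy is step 3, where the right value is x = 12.

step 3, x = 12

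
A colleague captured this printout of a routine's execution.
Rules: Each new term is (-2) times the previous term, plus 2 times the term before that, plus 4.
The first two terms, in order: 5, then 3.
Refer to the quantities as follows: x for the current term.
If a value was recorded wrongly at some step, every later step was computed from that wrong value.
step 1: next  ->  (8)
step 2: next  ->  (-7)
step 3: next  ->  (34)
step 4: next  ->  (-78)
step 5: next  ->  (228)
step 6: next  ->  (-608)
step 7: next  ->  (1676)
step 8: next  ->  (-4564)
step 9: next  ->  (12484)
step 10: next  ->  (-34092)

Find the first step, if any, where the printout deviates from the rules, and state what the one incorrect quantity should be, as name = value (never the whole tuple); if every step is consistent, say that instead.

Recomputing the run from the initial state:
step 1: x = 8
step 2: x = -6
step 3: x = 32
step 4: x = -72
step 5: x = 212
step 6: x = -564
step 7: x = 1556
step 8: x = -4236
step 9: x = 11588
step 10: x = -31644
The first disagreement with the printout is at step 2, where the value should be x = -6.

step 2, x = -6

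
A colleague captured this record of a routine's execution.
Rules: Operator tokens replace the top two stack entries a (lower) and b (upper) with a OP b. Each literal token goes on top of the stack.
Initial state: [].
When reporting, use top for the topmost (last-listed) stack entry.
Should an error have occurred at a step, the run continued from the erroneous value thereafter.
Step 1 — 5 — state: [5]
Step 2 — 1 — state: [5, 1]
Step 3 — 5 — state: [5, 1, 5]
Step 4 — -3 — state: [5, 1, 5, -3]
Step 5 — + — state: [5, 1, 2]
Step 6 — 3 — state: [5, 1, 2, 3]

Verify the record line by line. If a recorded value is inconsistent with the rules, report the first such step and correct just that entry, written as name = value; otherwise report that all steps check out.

no error

Step 1: push 5: top = 5 — no discrepancy.
Step 2: push 1: top = 1 — agrees with the record.
Step 3: push 5: top = 5 — no discrepancy.
Step 4: push -3: top = -3 — same as recorded.
Step 5: 5 + -3 = 2 — matches.
Step 6: push 3: top = 3 — no discrepancy.
All entries verified; no error found.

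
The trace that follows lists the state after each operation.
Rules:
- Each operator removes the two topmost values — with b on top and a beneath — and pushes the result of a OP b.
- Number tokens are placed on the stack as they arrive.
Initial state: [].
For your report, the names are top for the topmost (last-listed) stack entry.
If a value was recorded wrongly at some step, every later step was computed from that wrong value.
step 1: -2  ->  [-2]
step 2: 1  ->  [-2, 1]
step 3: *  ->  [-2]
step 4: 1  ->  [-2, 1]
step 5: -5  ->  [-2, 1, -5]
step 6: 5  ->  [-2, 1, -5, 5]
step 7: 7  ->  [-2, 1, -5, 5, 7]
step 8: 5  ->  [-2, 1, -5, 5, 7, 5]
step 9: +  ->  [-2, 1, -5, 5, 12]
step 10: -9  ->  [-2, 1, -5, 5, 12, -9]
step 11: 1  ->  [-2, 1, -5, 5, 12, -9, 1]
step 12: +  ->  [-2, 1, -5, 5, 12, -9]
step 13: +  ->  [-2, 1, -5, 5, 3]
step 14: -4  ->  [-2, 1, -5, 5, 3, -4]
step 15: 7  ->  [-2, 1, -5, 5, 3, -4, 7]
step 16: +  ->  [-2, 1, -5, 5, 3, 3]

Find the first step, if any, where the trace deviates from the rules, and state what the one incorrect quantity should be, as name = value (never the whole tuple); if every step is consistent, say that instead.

1. push -2: top = -2 (in agreement)
2. push 1: top = 1 (confirmed correct)
3. -2 * 1 = -2 (no discrepancy)
4. push 1: top = 1 (agrees with the trace)
5. push -5: top = -5 (matches)
6. push 5: top = 5 (confirmed correct)
7. push 7: top = 7 (matches)
8. push 5: top = 5 (agrees with the trace)
9. 7 + 5 = 12 (verified)
10. push -9: top = -9 (consistent with the trace)
11. push 1: top = 1 (in agreement)
12. -9 + 1 = -8 (the trace has a different value)
The audit stops at step 12: the recorded entry is wrong and should be top = -8.

step 12, top = -8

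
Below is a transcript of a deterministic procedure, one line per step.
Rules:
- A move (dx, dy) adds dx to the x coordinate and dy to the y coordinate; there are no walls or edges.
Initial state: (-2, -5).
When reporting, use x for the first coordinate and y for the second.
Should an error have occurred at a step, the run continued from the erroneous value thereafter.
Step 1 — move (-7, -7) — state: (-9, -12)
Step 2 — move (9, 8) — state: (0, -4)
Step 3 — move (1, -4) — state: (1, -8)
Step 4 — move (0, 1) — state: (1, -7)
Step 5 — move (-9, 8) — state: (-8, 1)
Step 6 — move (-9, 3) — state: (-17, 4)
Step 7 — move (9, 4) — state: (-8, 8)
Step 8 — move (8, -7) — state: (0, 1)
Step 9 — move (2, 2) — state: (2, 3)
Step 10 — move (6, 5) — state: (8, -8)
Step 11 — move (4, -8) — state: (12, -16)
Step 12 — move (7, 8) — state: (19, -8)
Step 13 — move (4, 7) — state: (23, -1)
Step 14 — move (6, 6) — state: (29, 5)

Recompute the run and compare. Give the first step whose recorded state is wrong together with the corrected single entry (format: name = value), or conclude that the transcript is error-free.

step 10, y = 8

step 1: x = -2 + (-7) = -9, y = -5 + (-7) = -12 -> verified
step 2: x = -9 + (9) = 0, y = -12 + (8) = -4 -> confirmed correct
step 3: x = 0 + (1) = 1, y = -4 + (-4) = -8 -> verified
step 4: x = 1 + (0) = 1, y = -8 + (1) = -7 -> verified
step 5: x = 1 + (-9) = -8, y = -7 + (8) = 1 -> checks out
step 6: x = -8 + (-9) = -17, y = 1 + (3) = 4 -> confirmed correct
step 7: x = -17 + (9) = -8, y = 4 + (4) = 8 -> agrees with the transcript
step 8: x = -8 + (8) = 0, y = 8 + (-7) = 1 -> no discrepancy
step 9: x = 0 + (2) = 2, y = 1 + (2) = 3 -> no discrepancy
step 10: x = 2 + (6) = 8, y = 3 + (5) = 8 -> not what was recorded
The audit stops at step 10: the recorded entry is wrong and should be y = 8.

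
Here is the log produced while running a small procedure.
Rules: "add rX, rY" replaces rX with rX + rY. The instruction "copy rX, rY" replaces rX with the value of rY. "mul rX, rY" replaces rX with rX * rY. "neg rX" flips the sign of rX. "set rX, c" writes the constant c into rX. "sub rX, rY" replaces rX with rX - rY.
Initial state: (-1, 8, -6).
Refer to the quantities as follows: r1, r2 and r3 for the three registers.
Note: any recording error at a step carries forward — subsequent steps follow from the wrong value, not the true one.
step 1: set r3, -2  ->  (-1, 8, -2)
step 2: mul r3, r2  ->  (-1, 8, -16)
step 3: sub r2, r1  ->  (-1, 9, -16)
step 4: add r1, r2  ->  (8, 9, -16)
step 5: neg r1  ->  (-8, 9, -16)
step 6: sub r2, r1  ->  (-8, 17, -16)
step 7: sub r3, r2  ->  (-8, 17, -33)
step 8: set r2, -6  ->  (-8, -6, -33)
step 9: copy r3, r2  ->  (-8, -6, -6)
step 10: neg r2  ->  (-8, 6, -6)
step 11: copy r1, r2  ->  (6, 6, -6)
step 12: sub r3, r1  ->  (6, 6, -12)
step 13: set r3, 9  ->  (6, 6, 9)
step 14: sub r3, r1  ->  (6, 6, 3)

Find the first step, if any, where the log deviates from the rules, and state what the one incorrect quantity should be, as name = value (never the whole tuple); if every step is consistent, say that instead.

no error

Recomputing the run from the initial state:
step 1: r1 = -1, r2 = 8, r3 = -2
step 2: r1 = -1, r2 = 8, r3 = -16
step 3: r1 = -1, r2 = 9, r3 = -16
step 4: r1 = 8, r2 = 9, r3 = -16
step 5: r1 = -8, r2 = 9, r3 = -16
step 6: r1 = -8, r2 = 17, r3 = -16
step 7: r1 = -8, r2 = 17, r3 = -33
step 8: r1 = -8, r2 = -6, r3 = -33
step 9: r1 = -8, r2 = -6, r3 = -6
step 10: r1 = -8, r2 = 6, r3 = -6
step 11: r1 = 6, r2 = 6, r3 = -6
step 12: r1 = 6, r2 = 6, r3 = -12
step 13: r1 = 6, r2 = 6, r3 = 9
step 14: r1 = 6, r2 = 6, r3 = 3
This matches the log at every step.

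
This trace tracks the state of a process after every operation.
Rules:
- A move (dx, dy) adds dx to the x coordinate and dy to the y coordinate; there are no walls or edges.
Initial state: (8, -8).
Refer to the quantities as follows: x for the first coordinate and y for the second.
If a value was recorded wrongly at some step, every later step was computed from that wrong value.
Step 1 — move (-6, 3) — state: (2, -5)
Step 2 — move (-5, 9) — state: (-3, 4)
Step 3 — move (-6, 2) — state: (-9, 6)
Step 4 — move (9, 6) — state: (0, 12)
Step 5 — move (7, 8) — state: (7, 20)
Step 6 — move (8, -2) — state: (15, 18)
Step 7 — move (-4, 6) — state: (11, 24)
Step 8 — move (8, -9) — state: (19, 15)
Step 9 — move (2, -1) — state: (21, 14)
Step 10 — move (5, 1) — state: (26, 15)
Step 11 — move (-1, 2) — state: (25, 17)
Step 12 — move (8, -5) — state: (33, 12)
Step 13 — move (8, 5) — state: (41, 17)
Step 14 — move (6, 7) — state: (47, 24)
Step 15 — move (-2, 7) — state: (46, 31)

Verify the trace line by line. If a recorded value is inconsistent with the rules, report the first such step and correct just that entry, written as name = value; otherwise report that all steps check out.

step 15, x = 45

Step 1: x = 8 + (-6) = 2, y = -8 + (3) = -5 — verified.
Step 2: x = 2 + (-5) = -3, y = -5 + (9) = 4 — in agreement.
Step 3: x = -3 + (-6) = -9, y = 4 + (2) = 6 — matches.
Step 4: x = -9 + (9) = 0, y = 6 + (6) = 12 — no discrepancy.
Step 5: x = 0 + (7) = 7, y = 12 + (8) = 20 — consistent with the trace.
Step 6: x = 7 + (8) = 15, y = 20 + (-2) = 18 — no discrepancy.
Step 7: x = 15 + (-4) = 11, y = 18 + (6) = 24 — matches.
Step 8: x = 11 + (8) = 19, y = 24 + (-9) = 15 — in agreement.
Step 9: x = 19 + (2) = 21, y = 15 + (-1) = 14 — in agreement.
Step 10: x = 21 + (5) = 26, y = 14 + (1) = 15 — in agreement.
Step 11: x = 26 + (-1) = 25, y = 15 + (2) = 17 — checks out.
Step 12: x = 25 + (8) = 33, y = 17 + (-5) = 12 — verified.
Step 13: x = 33 + (8) = 41, y = 12 + (5) = 17 — matches.
Step 14: x = 41 + (6) = 47, y = 17 + (7) = 24 — matches.
Step 15: x = 47 + (-2) = 45, y = 24 + (7) = 31 — the trace disagrees here.
That makes step 15 the first incorrect line — x = 45 is what it should show.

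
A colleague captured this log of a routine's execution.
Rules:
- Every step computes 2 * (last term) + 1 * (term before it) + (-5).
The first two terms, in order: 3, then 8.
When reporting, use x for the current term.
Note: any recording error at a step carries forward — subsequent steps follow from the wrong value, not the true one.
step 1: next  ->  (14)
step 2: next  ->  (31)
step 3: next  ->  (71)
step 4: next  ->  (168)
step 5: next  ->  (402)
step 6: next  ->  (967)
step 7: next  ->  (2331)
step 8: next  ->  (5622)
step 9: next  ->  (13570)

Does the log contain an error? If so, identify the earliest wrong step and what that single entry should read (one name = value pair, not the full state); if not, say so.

step 8, x = 5624

Recomputing the run from the initial state:
step 1: x = 14
step 2: x = 31
step 3: x = 71
step 4: x = 168
step 5: x = 402
step 6: x = 967
step 7: x = 2331
step 8: x = 5624
step 9: x = 13574
The first disagreement with the log is at step 8, where the value should be x = 5624.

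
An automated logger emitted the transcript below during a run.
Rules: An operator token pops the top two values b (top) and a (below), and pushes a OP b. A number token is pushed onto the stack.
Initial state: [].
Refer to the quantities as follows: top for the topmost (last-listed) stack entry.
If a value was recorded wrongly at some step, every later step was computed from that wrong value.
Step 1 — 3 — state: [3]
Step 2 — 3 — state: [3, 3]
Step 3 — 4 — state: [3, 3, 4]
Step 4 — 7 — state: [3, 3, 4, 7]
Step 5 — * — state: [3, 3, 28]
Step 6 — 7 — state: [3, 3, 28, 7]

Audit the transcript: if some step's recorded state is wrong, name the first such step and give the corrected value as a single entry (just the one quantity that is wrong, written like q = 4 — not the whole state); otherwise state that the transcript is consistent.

Recomputing the run from the initial state:
step 1: [3]
step 2: [3, 3]
step 3: [3, 3, 4]
step 4: [3, 3, 4, 7]
step 5: [3, 3, 28]
step 6: [3, 3, 28, 7]
This matches the transcript at every step.

no error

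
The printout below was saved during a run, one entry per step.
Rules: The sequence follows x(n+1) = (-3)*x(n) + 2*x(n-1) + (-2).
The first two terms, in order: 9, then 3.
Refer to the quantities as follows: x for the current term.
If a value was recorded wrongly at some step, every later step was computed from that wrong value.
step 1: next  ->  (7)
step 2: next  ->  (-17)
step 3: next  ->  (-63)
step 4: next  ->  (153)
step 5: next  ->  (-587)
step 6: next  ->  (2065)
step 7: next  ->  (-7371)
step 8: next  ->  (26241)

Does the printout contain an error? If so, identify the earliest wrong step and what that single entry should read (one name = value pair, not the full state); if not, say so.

Recomputing the run from the initial state:
step 1: x = 7
step 2: x = -17
step 3: x = 63
step 4: x = -225
step 5: x = 799
step 6: x = -2849
step 7: x = 10143
step 8: x = -36129
The first disagreement with the printout is at step 3, where the value should be x = 63.

step 3, x = 63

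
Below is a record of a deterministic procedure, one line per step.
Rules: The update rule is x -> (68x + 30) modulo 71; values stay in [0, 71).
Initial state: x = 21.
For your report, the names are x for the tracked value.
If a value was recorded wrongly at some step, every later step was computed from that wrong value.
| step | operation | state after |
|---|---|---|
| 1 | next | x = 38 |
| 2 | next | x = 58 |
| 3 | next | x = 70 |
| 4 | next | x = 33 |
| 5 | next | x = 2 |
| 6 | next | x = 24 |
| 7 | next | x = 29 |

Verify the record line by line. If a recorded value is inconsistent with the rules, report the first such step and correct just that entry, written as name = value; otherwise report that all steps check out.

step 3, x = 69

Step 1: x = (68*21 + 30) mod 71 = 38 — in agreement.
Step 2: x = (68*38 + 30) mod 71 = 58 — confirmed correct.
Step 3: x = (68*58 + 30) mod 71 = 69 — the record has a different value.
First deviation found at step 3; the corrected entry is x = 69.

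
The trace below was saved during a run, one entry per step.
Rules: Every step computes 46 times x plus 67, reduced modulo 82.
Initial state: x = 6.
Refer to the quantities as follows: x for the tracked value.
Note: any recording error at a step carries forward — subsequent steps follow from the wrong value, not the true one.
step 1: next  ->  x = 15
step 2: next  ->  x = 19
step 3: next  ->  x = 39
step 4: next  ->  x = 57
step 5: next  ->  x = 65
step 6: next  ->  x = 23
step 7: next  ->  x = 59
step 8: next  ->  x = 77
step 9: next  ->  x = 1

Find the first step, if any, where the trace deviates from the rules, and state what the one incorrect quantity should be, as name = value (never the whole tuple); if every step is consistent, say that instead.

step 1: x = (46*6 + 67) mod 82 = 15 -> no discrepancy
step 2: x = (46*15 + 67) mod 82 = 19 -> confirmed correct
step 3: x = (46*19 + 67) mod 82 = 39 -> checks out
step 4: x = (46*39 + 67) mod 82 = 57 -> agrees with the trace
step 5: x = (46*57 + 67) mod 82 = 65 -> agrees with the trace
step 6: x = (46*65 + 67) mod 82 = 23 -> consistent with the trace
step 7: x = (46*23 + 67) mod 82 = 59 -> verified
step 8: x = (46*59 + 67) mod 82 = 75 -> not what was recorded
First incorrect step: 8; the correct value is x = 75.

step 8, x = 75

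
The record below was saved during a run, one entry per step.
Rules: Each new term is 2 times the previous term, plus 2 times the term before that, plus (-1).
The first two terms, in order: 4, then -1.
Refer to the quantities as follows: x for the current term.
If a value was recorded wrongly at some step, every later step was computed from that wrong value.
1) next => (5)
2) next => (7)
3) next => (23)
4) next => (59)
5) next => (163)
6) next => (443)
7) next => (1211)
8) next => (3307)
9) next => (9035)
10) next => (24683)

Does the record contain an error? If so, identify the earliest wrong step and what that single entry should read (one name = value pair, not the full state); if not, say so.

Step 1: x = 2*(-1) + (2)*(4) + (-1) = 5 — consistent with the record.
Step 2: x = 2*(5) + (2)*(-1) + (-1) = 7 — consistent with the record.
Step 3: x = 2*(7) + (2)*(5) + (-1) = 23 — consistent with the record.
Step 4: x = 2*(23) + (2)*(7) + (-1) = 59 — exactly as logged.
Step 5: x = 2*(59) + (2)*(23) + (-1) = 163 — exactly as logged.
Step 6: x = 2*(163) + (2)*(59) + (-1) = 443 — matches.
Step 7: x = 2*(443) + (2)*(163) + (-1) = 1211 — no discrepancy.
Step 8: x = 2*(1211) + (2)*(443) + (-1) = 3307 — in agreement.
Step 9: x = 2*(3307) + (2)*(1211) + (-1) = 9035 — same as recorded.
Step 10: x = 2*(9035) + (2)*(3307) + (-1) = 24683 — matches.
Each recorded entry agrees with the recomputation.

no error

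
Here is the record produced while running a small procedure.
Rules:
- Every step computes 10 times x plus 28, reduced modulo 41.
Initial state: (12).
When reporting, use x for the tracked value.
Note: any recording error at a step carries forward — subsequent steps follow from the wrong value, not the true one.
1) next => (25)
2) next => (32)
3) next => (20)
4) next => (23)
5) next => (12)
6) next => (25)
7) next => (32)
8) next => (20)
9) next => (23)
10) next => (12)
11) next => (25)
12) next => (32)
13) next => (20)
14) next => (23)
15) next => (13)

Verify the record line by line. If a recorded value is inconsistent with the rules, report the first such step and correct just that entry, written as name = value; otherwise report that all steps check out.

Recomputing the run from the initial state:
step 1: x = 25
step 2: x = 32
step 3: x = 20
step 4: x = 23
step 5: x = 12
step 6: x = 25
step 7: x = 32
step 8: x = 20
step 9: x = 23
step 10: x = 12
step 11: x = 25
step 12: x = 32
step 13: x = 20
step 14: x = 23
step 15: x = 12
The first disagreement with the record is at step 15, where the value should be x = 12.

step 15, x = 12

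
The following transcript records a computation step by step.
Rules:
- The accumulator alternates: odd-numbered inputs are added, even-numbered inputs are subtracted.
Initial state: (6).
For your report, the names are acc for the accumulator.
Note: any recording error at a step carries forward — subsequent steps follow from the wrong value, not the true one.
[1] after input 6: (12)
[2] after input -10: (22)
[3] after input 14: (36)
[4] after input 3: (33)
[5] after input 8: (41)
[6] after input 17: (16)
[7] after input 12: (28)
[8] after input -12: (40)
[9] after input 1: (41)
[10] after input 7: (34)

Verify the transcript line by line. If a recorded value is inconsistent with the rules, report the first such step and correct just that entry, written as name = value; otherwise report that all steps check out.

step 6, acc = 24

1. acc = 6 + 6 = 12 (confirmed correct)
2. acc = 12 - -10 = 22 (verified)
3. acc = 22 + 14 = 36 (agrees with the transcript)
4. acc = 36 - 3 = 33 (consistent with the transcript)
5. acc = 33 + 8 = 41 (consistent with the transcript)
6. acc = 41 - 17 = 24 (not what was recorded)
So the first discrepancy is step 6, where the right value is acc = 24.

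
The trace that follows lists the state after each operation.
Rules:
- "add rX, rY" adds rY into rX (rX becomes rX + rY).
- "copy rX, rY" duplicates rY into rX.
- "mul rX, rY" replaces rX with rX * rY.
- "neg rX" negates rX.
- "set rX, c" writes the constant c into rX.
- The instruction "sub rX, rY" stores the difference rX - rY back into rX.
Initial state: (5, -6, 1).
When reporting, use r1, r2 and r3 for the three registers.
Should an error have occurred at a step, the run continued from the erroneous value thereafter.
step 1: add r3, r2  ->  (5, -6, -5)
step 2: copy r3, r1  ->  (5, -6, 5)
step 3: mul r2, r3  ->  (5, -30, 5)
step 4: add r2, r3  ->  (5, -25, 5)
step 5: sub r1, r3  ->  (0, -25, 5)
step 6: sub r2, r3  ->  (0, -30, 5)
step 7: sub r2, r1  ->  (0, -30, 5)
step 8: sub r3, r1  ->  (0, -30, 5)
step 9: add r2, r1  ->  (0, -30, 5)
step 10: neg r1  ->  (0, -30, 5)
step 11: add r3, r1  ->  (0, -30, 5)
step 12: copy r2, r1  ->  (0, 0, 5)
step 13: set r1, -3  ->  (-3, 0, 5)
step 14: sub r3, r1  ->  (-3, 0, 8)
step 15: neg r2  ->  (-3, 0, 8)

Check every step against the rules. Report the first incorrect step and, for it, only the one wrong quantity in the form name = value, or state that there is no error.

1. r3 = 1 + -6 = -5 (checks out)
2. r3 = 5 (in agreement)
3. r2 = -6 * 5 = -30 (in agreement)
4. r2 = -30 + 5 = -25 (same as recorded)
5. r1 = 5 - 5 = 0 (same as recorded)
6. r2 = -25 - 5 = -30 (exactly as logged)
7. r2 = -30 - 0 = -30 (exactly as logged)
8. r3 = 5 - 0 = 5 (verified)
9. r2 = -30 + 0 = -30 (exactly as logged)
10. r1 = -(0) = 0 (no discrepancy)
11. r3 = 5 + 0 = 5 (matches)
12. r2 = 0 (checks out)
13. r1 = -3 (verified)
14. r3 = 5 - -3 = 8 (confirmed correct)
15. r2 = -(0) = 0 (in agreement)
All entries verified; no error found.

no error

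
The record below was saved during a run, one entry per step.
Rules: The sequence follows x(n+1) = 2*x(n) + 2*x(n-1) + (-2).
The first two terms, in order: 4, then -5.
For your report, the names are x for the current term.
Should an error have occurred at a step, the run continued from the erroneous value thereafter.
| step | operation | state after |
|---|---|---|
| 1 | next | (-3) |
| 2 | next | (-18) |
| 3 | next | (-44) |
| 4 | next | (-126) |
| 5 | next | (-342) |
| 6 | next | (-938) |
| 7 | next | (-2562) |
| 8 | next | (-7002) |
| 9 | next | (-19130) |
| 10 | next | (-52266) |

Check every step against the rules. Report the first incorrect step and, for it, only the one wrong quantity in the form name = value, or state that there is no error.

Recomputing the run from the initial state:
step 1: x = -4
step 2: x = -20
step 3: x = -50
step 4: x = -142
step 5: x = -386
step 6: x = -1058
step 7: x = -2890
step 8: x = -7898
step 9: x = -21578
step 10: x = -58954
The first disagreement with the record is at step 1, where the value should be x = -4.

step 1, x = -4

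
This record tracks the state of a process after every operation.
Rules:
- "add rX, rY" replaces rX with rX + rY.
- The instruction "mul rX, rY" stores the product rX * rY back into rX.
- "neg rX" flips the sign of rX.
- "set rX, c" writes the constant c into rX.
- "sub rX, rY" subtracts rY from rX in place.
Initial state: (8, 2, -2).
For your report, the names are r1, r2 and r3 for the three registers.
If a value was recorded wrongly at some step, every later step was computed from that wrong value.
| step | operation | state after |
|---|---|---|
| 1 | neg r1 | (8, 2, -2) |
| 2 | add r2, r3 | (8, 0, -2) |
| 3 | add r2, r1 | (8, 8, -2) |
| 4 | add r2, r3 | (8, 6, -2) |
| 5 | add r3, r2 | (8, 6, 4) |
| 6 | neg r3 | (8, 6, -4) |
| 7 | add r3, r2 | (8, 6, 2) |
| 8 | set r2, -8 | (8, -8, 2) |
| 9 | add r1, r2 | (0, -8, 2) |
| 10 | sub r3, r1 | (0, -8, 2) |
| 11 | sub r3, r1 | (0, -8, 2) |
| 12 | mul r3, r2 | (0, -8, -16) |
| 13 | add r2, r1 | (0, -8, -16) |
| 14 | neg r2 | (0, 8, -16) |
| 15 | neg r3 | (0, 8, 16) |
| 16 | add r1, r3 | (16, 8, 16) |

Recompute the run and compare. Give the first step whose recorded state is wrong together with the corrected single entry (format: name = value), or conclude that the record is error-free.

1. r1 = -(8) = -8 (the record has a different value)
So the first discrepancy is step 1, where the right value is r1 = -8.

step 1, r1 = -8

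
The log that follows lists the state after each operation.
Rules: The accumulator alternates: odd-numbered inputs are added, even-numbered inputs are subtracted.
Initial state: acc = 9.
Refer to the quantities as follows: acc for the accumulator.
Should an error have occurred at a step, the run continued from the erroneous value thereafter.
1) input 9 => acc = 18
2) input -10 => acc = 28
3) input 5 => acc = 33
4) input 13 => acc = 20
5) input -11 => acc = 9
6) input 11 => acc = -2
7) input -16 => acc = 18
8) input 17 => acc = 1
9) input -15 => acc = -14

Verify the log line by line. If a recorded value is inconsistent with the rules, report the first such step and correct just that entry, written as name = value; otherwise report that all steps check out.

Step 1: acc = 9 + 9 = 18 — checks out.
Step 2: acc = 18 - -10 = 28 — exactly as logged.
Step 3: acc = 28 + 5 = 33 — no discrepancy.
Step 4: acc = 33 - 13 = 20 — exactly as logged.
Step 5: acc = 20 + -11 = 9 — consistent with the log.
Step 6: acc = 9 - 11 = -2 — checks out.
Step 7: acc = -2 + -16 = -18 — the recorded entry deviates here.
Conclusion: step 7 carries the first error; the entry should be acc = -18.

step 7, acc = -18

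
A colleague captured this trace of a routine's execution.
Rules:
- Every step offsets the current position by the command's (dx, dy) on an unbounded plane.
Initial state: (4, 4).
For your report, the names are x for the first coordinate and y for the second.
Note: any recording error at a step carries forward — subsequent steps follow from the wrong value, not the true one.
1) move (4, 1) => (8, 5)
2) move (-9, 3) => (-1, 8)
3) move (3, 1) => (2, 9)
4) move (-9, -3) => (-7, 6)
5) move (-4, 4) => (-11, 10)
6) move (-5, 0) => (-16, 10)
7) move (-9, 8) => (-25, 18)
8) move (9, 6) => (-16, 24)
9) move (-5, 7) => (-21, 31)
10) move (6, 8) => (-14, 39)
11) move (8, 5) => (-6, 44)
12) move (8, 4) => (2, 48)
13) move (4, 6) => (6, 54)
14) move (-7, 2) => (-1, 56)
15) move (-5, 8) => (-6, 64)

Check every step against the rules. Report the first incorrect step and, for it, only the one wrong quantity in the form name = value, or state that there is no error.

step 10, x = -15

Recomputing the run from the initial state:
step 1: x = 8, y = 5
step 2: x = -1, y = 8
step 3: x = 2, y = 9
step 4: x = -7, y = 6
step 5: x = -11, y = 10
step 6: x = -16, y = 10
step 7: x = -25, y = 18
step 8: x = -16, y = 24
step 9: x = -21, y = 31
step 10: x = -15, y = 39
step 11: x = -7, y = 44
step 12: x = 1, y = 48
step 13: x = 5, y = 54
step 14: x = -2, y = 56
step 15: x = -7, y = 64
The first disagreement with the trace is at step 10, where the value should be x = -15.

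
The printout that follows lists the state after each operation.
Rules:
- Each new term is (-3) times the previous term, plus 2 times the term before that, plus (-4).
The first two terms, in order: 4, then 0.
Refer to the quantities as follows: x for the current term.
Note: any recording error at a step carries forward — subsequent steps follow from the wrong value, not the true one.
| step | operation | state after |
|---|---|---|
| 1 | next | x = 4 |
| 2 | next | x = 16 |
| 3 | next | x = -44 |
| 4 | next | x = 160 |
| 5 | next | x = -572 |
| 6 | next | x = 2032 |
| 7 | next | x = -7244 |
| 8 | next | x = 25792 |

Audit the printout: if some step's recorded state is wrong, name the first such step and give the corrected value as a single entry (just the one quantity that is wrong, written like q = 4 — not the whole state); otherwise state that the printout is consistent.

step 2, x = -16

step 1: x = -3*(0) + (2)*(4) + (-4) = 4 -> exactly as logged
step 2: x = -3*(4) + (2)*(0) + (-4) = -16 -> the printout disagrees here
Step 2 is the first one off; corrected, x = -16.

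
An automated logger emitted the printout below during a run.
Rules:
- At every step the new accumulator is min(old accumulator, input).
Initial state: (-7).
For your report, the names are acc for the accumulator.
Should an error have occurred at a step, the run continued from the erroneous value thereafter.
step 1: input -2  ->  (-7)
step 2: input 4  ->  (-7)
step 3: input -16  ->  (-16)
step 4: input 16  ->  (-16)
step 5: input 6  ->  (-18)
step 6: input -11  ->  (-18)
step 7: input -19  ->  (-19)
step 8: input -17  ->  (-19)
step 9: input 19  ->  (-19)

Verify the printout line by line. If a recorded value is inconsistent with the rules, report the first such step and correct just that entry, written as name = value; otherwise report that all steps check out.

Recomputing the run from the initial state:
step 1: acc = -7
step 2: acc = -7
step 3: acc = -16
step 4: acc = -16
step 5: acc = -16
step 6: acc = -16
step 7: acc = -19
step 8: acc = -19
step 9: acc = -19
The first disagreement with the printout is at step 5, where the value should be acc = -16.

step 5, acc = -16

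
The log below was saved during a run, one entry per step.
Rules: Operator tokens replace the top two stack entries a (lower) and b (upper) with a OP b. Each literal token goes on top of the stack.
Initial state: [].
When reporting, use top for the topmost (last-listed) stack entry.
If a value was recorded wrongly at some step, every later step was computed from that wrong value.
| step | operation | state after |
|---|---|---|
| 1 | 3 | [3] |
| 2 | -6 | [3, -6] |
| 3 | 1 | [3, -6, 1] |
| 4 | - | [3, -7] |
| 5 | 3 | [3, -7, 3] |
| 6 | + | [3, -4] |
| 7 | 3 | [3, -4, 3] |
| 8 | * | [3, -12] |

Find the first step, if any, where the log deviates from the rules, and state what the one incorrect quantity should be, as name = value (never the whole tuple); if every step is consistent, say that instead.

Step 1: push 3: top = 3 — in agreement.
Step 2: push -6: top = -6 — consistent with the log.
Step 3: push 1: top = 1 — same as recorded.
Step 4: -6 - 1 = -7 — checks out.
Step 5: push 3: top = 3 — consistent with the log.
Step 6: -7 + 3 = -4 — no discrepancy.
Step 7: push 3: top = 3 — exactly as logged.
Step 8: -4 * 3 = -12 — matches.
Nothing is out of place; the run is error-free.

no error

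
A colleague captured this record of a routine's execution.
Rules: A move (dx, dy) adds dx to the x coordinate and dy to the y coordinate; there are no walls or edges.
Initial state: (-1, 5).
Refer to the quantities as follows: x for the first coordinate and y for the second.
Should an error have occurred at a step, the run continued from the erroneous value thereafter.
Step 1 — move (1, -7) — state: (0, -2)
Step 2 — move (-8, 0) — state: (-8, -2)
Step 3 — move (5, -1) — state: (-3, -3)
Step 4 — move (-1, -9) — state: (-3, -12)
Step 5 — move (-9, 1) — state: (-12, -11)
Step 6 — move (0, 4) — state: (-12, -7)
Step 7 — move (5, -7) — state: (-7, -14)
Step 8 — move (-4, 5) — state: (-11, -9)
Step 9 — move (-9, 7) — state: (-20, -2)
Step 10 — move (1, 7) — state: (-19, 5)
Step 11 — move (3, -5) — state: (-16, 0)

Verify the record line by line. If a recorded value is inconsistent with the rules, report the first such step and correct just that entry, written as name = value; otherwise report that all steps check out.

step 4, x = -4

Recomputing the run from the initial state:
step 1: x = 0, y = -2
step 2: x = -8, y = -2
step 3: x = -3, y = -3
step 4: x = -4, y = -12
step 5: x = -13, y = -11
step 6: x = -13, y = -7
step 7: x = -8, y = -14
step 8: x = -12, y = -9
step 9: x = -21, y = -2
step 10: x = -20, y = 5
step 11: x = -17, y = 0
The first disagreement with the record is at step 4, where the value should be x = -4.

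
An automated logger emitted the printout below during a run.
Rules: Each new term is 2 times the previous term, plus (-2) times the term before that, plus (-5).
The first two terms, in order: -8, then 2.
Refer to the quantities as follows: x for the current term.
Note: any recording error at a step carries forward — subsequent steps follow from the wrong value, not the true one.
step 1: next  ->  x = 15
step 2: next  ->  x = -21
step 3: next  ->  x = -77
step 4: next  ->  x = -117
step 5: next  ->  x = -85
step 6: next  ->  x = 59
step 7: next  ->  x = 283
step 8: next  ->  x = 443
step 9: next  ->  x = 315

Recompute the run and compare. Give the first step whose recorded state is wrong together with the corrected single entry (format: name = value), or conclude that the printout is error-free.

step 2, x = 21

Recomputing the run from the initial state:
step 1: x = 15
step 2: x = 21
step 3: x = 7
step 4: x = -33
step 5: x = -85
step 6: x = -109
step 7: x = -53
step 8: x = 107
step 9: x = 315
The first disagreement with the printout is at step 2, where the value should be x = 21.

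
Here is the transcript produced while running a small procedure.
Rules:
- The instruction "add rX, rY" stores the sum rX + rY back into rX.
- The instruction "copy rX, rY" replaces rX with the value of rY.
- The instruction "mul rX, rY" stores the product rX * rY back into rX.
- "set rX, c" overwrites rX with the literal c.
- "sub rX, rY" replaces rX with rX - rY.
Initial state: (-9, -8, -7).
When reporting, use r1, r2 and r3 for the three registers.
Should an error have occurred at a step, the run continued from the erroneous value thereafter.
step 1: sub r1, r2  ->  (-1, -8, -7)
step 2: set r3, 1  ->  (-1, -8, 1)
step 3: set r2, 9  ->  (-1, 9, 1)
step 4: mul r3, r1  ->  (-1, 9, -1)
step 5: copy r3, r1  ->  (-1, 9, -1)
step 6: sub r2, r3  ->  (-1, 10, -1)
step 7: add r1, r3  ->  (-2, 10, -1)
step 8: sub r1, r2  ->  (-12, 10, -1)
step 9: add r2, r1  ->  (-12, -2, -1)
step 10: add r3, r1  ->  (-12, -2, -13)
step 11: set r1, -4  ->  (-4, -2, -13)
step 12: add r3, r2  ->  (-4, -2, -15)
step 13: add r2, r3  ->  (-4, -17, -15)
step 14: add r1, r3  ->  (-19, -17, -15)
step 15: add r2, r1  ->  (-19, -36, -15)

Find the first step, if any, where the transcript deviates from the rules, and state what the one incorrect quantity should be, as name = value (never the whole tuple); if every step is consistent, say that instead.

no error

Step 1: r1 = -9 - -8 = -1 — same as recorded.
Step 2: r3 = 1 — same as recorded.
Step 3: r2 = 9 — matches.
Step 4: r3 = 1 * -1 = -1 — in agreement.
Step 5: r3 = -1 — confirmed correct.
Step 6: r2 = 9 - -1 = 10 — in agreement.
Step 7: r1 = -1 + -1 = -2 — confirmed correct.
Step 8: r1 = -2 - 10 = -12 — matches.
Step 9: r2 = 10 + -12 = -2 — consistent with the transcript.
Step 10: r3 = -1 + -12 = -13 — verified.
Step 11: r1 = -4 — agrees with the transcript.
Step 12: r3 = -13 + -2 = -15 — in agreement.
Step 13: r2 = -2 + -15 = -17 — checks out.
Step 14: r1 = -4 + -15 = -19 — confirmed correct.
Step 15: r2 = -17 + -19 = -36 — agrees with the transcript.
No step deviates from the rules.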